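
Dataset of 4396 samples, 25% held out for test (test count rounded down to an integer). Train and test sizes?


Test = ⌊4396·25/100⌋ = 1099
Train = 4396 - 1099 = 3297

Train: 3297, Test: 1099


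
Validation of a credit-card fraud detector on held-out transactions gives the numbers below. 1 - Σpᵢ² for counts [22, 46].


Probabilities: [22/68, 46/68] ≈ [0.3235, 0.6765]
Σpᵢ² = (484 + 2116)/68² = 2600/4624
Gini = 1 - Σpᵢ² = 1 - 2600/4624 = 0.4377

0.4377


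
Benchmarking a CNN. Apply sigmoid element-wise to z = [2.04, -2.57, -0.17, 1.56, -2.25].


σ(2.04) = 1/(1+e^-2.04) = 0.8849
σ(-2.57) = 1/(1+e^2.57) = 0.0711
σ(-0.17) = 1/(1+e^0.17) = 0.4576
σ(1.56) = 1/(1+e^-1.56) = 0.8264
σ(-2.25) = 1/(1+e^2.25) = 0.0953
result = [0.8849, 0.0711, 0.4576, 0.8264, 0.0953]

[0.8849, 0.0711, 0.4576, 0.8264, 0.0953]


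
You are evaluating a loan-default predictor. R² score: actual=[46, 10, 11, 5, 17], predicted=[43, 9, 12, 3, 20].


ȳ = 17.8
SS_res = Σ(y-ŷ)² = 24
SS_tot = Σ(y-ȳ)² = 1066.8
R² = 1 - SS_res/SS_tot = 1 - 0.0225 = 0.9775

0.9775


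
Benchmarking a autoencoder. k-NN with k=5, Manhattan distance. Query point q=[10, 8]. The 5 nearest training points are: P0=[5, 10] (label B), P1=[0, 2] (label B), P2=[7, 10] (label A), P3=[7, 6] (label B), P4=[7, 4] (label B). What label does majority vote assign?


d(q,P0) = 7  (label B)
d(q,P1) = 16  (label B)
d(q,P2) = 5  (label A)
d(q,P3) = 5  (label B)
d(q,P4) = 7  (label B)
Votes: A=1, B=4
Majority → B

B


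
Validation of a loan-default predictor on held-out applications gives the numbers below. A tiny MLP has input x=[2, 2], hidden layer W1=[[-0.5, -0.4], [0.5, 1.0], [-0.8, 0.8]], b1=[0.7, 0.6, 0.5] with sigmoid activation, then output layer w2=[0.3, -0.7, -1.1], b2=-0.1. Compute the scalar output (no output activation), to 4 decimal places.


z1[0] = (-0.5)·(2) + (-0.4)·(2) + 0.7 = -1.1
z1[1] = (0.5)·(2) + (1.0)·(2) + 0.6 = 3.6
z1[2] = (-0.8)·(2) + (0.8)·(2) + 0.5 = 0.5
h = sigmoid(z1) = [0.2497, 0.9734, 0.6225]
output = (0.3)·(0.2497) + (-0.7)·(0.9734) + (-1.1)·(0.6225) - 0.1 = -1.3912

-1.3912


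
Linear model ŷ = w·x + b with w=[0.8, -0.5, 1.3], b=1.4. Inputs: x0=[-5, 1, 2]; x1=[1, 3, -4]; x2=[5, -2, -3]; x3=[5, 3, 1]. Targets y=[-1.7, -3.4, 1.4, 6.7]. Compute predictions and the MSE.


ŷ0 = (0.8)·(-5) + (-0.5)·(1) + (1.3)·(2) + 1.4 = -0.5
ŷ1 = (0.8)·(1) + (-0.5)·(3) + (1.3)·(-4) + 1.4 = -4.5
ŷ2 = (0.8)·(5) + (-0.5)·(-2) + (1.3)·(-3) + 1.4 = 2.5
ŷ3 = (0.8)·(5) + (-0.5)·(3) + (1.3)·(1) + 1.4 = 5.2
errors² = [1.44, 1.21, 1.21, 2.25]
MSE = 6.1100/4 = 1.5275

1.5275


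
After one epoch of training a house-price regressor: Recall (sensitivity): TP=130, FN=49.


Recall = TP/(TP+FN)
= 130/(130+49)
= 130/179 = 72.63%

72.63%


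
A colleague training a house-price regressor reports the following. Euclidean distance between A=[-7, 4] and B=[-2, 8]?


d = √((-7+ 2)² + (4-8)²)
  = √(25 + 16)
  = √41 = 6.4031

6.4031


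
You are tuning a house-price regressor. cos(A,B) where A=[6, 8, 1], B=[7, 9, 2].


A·B = 6·7 + 8·9 + 1·2 = 116
‖A‖ = √101 = 10.0499, ‖B‖ = √134 = 11.5758
cos = 116/(√101·√134) = 116/√13534 = 0.9971

0.9971


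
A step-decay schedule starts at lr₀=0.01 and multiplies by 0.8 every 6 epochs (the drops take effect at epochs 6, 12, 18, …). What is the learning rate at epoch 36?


n_drops = ⌊36/6⌋ = 6
lr = 0.01·0.8^6 = 0.01·0.262144 = 0.00262144

0.00262144


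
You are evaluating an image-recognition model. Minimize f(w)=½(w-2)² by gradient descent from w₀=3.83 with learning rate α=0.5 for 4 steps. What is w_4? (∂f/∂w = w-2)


step 1: grad = 3.83-2 = 1.83; w = 3.83 - 0.5·(1.83) = 2.915
step 2: grad = 2.915-2 = 0.915; w = 2.915 - 0.5·(0.915) = 2.4575
step 3: grad = 2.4575-2 = 0.4575; w = 2.4575 - 0.5·(0.4575) = 2.22875
step 4: grad = 2.22875-2 = 0.22875; w = 2.22875 - 0.5·(0.22875) = 2.114375

2.114375


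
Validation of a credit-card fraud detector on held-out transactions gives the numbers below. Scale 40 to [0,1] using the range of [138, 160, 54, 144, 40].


min=40, max=160
(40-40)/(160-40) = 0/120 = 0.0

0.0


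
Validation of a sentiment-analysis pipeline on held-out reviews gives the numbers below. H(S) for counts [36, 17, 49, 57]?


Probabilities: [36/159, 17/159, 49/159, 57/159] ≈ [0.2264, 0.1069, 0.3082, 0.3585]
H = -((36/159)·log₂(36/159) + (17/159)·log₂(17/159) + (49/159)·log₂(49/159) + (57/159)·log₂(57/159))
  = 1.884 bits

1.884 bits


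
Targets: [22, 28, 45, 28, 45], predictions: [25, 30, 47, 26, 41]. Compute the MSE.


Squared errors: (22-25)²=9, (28-30)²=4, (45-47)²=4, (28-26)²=4, (45-41)²=16
Sum = 37
MSE = 37/5 = 37/5

37/5


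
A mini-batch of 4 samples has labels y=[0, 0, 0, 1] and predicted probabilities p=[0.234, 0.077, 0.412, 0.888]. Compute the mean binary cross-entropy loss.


L[0] = -ln(1-0.234) = -ln(0.766) = 0.2666
L[1] = -ln(1-0.077) = -ln(0.923) = 0.0801
L[2] = -ln(1-0.412) = -ln(0.588) = 0.531
L[3] = -ln(0.888) = 0.1188
mean = (0.2666 + 0.0801 + 0.531 + 0.1188)/4 = 0.2491

0.2491


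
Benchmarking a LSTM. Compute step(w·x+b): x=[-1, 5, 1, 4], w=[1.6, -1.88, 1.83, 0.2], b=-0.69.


z = (-1)·(1.6) + (5)·(-1.88) + (1)·(1.83) + (4)·(0.2) - 0.69
  = -9.06
step(z) = 0 (z<0)

0


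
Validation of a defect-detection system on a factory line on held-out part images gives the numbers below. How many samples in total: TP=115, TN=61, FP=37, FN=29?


Total = TP + TN + FP + FN
= 115 + 61 + 37 + 29
= 242
(Predicted positive: 152, predicted negative: 90)

242


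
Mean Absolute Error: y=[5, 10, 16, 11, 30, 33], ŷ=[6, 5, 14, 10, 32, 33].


Absolute errors: |5-6|=1, |10-5|=5, |16-14|=2, |11-10|=1, |30-32|=2, |33-33|=0
Sum = 11
MAE = 11/6 = 11/6

11/6


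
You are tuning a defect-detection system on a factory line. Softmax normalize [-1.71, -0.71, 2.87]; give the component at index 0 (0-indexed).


Exponentials: e^-1.71=0.1809, e^-0.71=0.4916, e^2.87=17.637
Sum = 18.3095
Softmax = [0.0099, 0.0269, 0.9633]
p[0] = 0.1809/18.3095 = 0.0099

0.0099


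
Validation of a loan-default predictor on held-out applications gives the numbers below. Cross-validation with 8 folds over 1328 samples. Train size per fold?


Fold size = 1328/8 = 166
Training per fold = 1328 - 166 = 1162

1162


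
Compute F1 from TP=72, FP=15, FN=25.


Precision = 72/87 = 0.8276
Recall = 72/97 = 0.7423
F1 = 2·P·R/(P+R) = 2·TP/(2·TP+FP+FN) = 144/(144+15+25) = 144/184 = 0.7826

0.7826


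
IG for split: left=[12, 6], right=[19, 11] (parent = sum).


Parent = [31, 17], H_parent = 0.9377
H_left = 0.9183 (n=18), H_right = 0.9481 (n=30)
H_children = (18/48)·0.9183 + (30/48)·0.9481 = 0.9369
IG = 0.9377 - 0.9369 = 0.0008

0.0008


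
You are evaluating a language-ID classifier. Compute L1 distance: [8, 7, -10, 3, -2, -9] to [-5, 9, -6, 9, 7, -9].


d = |8+ 5| + |7-9| + |-10+ 6| + |3-9| + |-2-7| + |-9+ 9|
  = 13 + 2 + 4 + 6 + 9 + 0
  = 34

34


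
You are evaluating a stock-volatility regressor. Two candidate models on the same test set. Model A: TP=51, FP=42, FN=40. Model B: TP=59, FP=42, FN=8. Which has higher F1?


Model A: P=51/93=0.5484, R=51/91=0.5604, F1=2PR/(P+R)=2TP/(2TP+FP+FN)=102/184=0.5543
Model B: P=59/101=0.5842, R=59/67=0.8806, F1=2PR/(P+R)=2TP/(2TP+FP+FN)=118/168=0.7024
0.5543 < 0.7024 → Model B

Model B


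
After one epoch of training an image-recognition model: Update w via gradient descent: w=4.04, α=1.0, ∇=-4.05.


w_new = w - α·∇
= 4.04 - 1.0·-4.05
= 4.04 + 4.05
= 8.09

8.09


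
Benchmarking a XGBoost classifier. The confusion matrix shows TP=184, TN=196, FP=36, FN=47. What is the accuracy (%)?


Accuracy = (TP+TN)/(TP+TN+FP+FN)
= (184+196)/(463)
= 380/463 = 82.07%

82.07%


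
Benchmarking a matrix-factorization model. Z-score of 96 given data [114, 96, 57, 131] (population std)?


μ = 99.5, σ = 27.4818
z = (96 - 99.5)/27.4818 = -0.1274

-0.1274


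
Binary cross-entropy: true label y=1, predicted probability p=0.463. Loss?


BCE = -[y·ln(p) + (1-y)·ln(1-p)]
= -1·ln(0.463) - 0
= -ln(0.463) = 0.77

0.77


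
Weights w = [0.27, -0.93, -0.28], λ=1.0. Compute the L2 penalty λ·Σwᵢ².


‖w‖₂² = (0.27)² + (-0.93)² + (-0.28)²
     = 0.0729 + 0.8649 + 0.0784
     = 1.0162
λ·‖w‖₂² = 1.0·1.0162 = 1.0162

1.0162


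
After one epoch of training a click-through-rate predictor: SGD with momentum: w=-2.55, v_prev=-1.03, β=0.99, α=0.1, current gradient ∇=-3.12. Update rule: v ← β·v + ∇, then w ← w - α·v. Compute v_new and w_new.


v_new = 0.99·-1.03 - 3.12 = -1.0197 - 3.12 = -4.1397
w_new = -2.55 - 0.1·-4.1397 = -2.55 + 0.41397 = -2.13603

v_new=-4.1397, w_new=-2.13603


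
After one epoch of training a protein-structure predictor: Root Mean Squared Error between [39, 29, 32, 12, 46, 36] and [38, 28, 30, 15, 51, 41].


MSE = 65/6 = 10.8333
RMSE = √(65/6) = 3.2914

3.2914


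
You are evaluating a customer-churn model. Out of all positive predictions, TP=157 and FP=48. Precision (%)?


Precision = TP/(TP+FP)
= 157/(157+48)
= 157/205 = 76.59%

76.59%


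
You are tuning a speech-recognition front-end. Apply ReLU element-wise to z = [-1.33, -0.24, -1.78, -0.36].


ReLU(-1.33) = max(0, -1.33) = 0.0
ReLU(-0.24) = max(0, -0.24) = 0.0
ReLU(-1.78) = max(0, -1.78) = 0.0
ReLU(-0.36) = max(0, -0.36) = 0.0
result = [0.0, 0.0, 0.0, 0.0]

[0.0, 0.0, 0.0, 0.0]


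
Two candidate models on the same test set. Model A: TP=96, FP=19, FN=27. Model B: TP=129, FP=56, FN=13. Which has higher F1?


Model A: P=96/115=0.8348, R=96/123=0.7805, F1=2PR/(P+R)=2TP/(2TP+FP+FN)=192/238=0.8067
Model B: P=129/185=0.6973, R=129/142=0.9085, F1=2PR/(P+R)=2TP/(2TP+FP+FN)=258/327=0.789
0.8067 > 0.789 → Model A

Model A


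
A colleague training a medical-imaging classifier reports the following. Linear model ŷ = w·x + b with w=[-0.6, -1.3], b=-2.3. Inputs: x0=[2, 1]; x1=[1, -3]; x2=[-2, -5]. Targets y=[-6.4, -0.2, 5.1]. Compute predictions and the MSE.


ŷ0 = (-0.6)·(2) + (-1.3)·(1) - 2.3 = -4.8
ŷ1 = (-0.6)·(1) + (-1.3)·(-3) - 2.3 = 1.0
ŷ2 = (-0.6)·(-2) + (-1.3)·(-5) - 2.3 = 5.4
errors² = [2.56, 1.44, 0.09]
MSE = 4.0900/3 = 1.3633

1.3633


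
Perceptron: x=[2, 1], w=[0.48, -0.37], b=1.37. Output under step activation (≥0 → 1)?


z = (2)·(0.48) + (1)·(-0.37) + 1.37
  = 1.96
step(z) = 1 (z≥0)

1


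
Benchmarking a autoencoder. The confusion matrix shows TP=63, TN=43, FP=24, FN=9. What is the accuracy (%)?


Accuracy = (TP+TN)/(TP+TN+FP+FN)
= (63+43)/(139)
= 106/139 = 76.26%

76.26%


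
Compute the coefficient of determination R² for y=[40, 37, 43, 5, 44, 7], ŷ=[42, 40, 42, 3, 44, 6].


ȳ = 29.3333
SS_res = Σ(y-ŷ)² = 19
SS_tot = Σ(y-ȳ)² = 1665.33
R² = 1 - SS_res/SS_tot = 1 - 0.0114 = 0.9886

0.9886


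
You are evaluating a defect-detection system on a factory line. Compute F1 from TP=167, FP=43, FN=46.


Precision = 167/210 = 0.7952
Recall = 167/213 = 0.784
F1 = 2·P·R/(P+R) = 2·TP/(2·TP+FP+FN) = 334/(334+43+46) = 334/423 = 0.7896

0.7896


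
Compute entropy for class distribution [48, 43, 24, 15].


Probabilities: [48/130, 43/130, 24/130, 15/130] ≈ [0.3692, 0.3308, 0.1846, 0.1154]
H = -((48/130)·log₂(48/130) + (43/130)·log₂(43/130) + (24/130)·log₂(24/130) + (15/130)·log₂(15/130))
  = 1.8681 bits

1.8681 bits


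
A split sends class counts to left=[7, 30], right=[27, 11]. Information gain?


Parent = [34, 41], H_parent = 0.9937
H_left = 0.6998 (n=37), H_right = 0.868 (n=38)
H_children = (37/75)·0.6998 + (38/75)·0.868 = 0.785
IG = 0.9937 - 0.785 = 0.2087

0.2087


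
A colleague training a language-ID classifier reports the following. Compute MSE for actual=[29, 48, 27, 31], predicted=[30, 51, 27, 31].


Squared errors: (29-30)²=1, (48-51)²=9, (27-27)²=0, (31-31)²=0
Sum = 10
MSE = 10/4 = 5/2

5/2


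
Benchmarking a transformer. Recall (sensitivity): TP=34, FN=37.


Recall = TP/(TP+FN)
= 34/(34+37)
= 34/71 = 47.89%

47.89%


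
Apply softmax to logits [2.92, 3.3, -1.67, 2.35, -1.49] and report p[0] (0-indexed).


Exponentials: e^2.92=18.5413, e^3.3=27.1126, e^-1.67=0.1882, e^2.35=10.4856, e^-1.49=0.2254
Sum = 56.5531
Softmax = [0.3279, 0.4794, 0.0033, 0.1854, 0.004]
p[0] = 18.5413/56.5531 = 0.3279

0.3279


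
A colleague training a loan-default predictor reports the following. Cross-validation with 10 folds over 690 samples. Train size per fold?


Fold size = 690/10 = 69
Training per fold = 690 - 69 = 621

621


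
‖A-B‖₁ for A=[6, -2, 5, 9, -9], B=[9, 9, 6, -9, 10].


d = |6-9| + |-2-9| + |5-6| + |9+ 9| + |-9-10|
  = 3 + 11 + 1 + 18 + 19
  = 52

52


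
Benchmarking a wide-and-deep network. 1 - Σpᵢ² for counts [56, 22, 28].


Probabilities: [56/106, 22/106, 28/106] ≈ [0.5283, 0.2075, 0.2642]
Σpᵢ² = (3136 + 484 + 784)/106² = 4404/11236
Gini = 1 - Σpᵢ² = 1 - 4404/11236 = 0.608

0.608


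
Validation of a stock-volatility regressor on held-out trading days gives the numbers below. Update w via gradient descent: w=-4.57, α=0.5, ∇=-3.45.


w_new = w - α·∇
= -4.57 - 0.5·-3.45
= -4.57 + 1.725
= -2.845

-2.845


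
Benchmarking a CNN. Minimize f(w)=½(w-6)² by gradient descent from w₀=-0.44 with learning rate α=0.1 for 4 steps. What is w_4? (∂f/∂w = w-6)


step 1: grad = -0.44-6 = -6.44; w = -0.44 - 0.1·(-6.44) = 0.204
step 2: grad = 0.204-6 = -5.796; w = 0.204 - 0.1·(-5.796) = 0.7836
step 3: grad = 0.7836-6 = -5.2164; w = 0.7836 - 0.1·(-5.2164) = 1.30524
step 4: grad = 1.30524-6 = -4.69476; w = 1.30524 - 0.1·(-4.69476) = 1.774716

1.774716


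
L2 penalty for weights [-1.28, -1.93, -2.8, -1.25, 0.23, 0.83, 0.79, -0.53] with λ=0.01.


‖w‖₂² = (-1.28)² + (-1.93)² + (-2.8)² + (-1.25)² + (0.23)² + (0.83)² + (0.79)² + (-0.53)²
     = 1.6384 + 3.7249 + 7.84 + 1.5625 + 0.0529 + 0.6889 + 0.6241 + 0.2809
     = 16.4126
λ·‖w‖₂² = 0.01·16.4126 = 0.164126

0.164126


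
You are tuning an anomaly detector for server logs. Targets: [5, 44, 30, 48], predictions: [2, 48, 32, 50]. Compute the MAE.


Absolute errors: |5-2|=3, |44-48|=4, |30-32|=2, |48-50|=2
Sum = 11
MAE = 11/4 = 11/4

11/4


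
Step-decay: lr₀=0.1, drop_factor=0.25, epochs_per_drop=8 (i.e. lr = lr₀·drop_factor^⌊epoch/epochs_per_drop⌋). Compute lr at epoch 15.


n_drops = ⌊15/8⌋ = 1
lr = 0.1·0.25^1 = 0.1·0.25 = 0.025

0.025


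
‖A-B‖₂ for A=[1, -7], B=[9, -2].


d = √((1-9)² + (-7+ 2)²)
  = √(64 + 25)
  = √89 = 9.434

9.434


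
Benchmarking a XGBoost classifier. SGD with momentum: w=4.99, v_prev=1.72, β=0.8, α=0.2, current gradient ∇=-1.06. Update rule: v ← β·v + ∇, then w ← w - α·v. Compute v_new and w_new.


v_new = 0.8·1.72 - 1.06 = 1.376 - 1.06 = 0.316
w_new = 4.99 - 0.2·0.316 = 4.99 - 0.0632 = 4.9268

v_new=0.316, w_new=4.9268


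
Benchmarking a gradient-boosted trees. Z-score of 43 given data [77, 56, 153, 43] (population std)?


μ = 82.25, σ = 42.6109
z = (43 - 82.25)/42.6109 = -0.9211

-0.9211


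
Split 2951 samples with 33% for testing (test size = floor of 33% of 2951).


Test = ⌊2951·33/100⌋ = 973
Train = 2951 - 973 = 1978

Train: 1978, Test: 973


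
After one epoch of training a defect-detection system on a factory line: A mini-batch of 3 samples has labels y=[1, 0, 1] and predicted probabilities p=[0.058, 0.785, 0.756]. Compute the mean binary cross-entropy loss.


L[0] = -ln(0.058) = 2.8473
L[1] = -ln(1-0.785) = -ln(0.215) = 1.5371
L[2] = -ln(0.756) = 0.2797
mean = (2.8473 + 1.5371 + 0.2797)/3 = 1.5547

1.5547


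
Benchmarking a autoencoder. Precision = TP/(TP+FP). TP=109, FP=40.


Precision = TP/(TP+FP)
= 109/(109+40)
= 109/149 = 73.15%

73.15%


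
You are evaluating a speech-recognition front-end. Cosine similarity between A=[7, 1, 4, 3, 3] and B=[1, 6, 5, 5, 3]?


A·B = 7·1 + 1·6 + 4·5 + 3·5 + 3·3 = 57
‖A‖ = √84 = 9.1652, ‖B‖ = √96 = 9.798
cos = 57/(√84·√96) = 57/√8064 = 0.6347

0.6347


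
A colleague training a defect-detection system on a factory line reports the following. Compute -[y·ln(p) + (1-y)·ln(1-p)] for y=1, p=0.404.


BCE = -[y·ln(p) + (1-y)·ln(1-p)]
= -1·ln(0.404) - 0
= -ln(0.404) = 0.9063

0.9063


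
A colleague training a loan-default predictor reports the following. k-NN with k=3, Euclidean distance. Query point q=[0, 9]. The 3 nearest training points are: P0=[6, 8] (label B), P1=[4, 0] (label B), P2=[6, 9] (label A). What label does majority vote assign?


d(q,P0) = 6.0828  (label B)
d(q,P1) = 9.8489  (label B)
d(q,P2) = 6.0  (label A)
Votes: A=1, B=2
Majority → B

B


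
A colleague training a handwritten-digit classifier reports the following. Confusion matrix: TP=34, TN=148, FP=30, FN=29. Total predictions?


Total = TP + TN + FP + FN
= 34 + 148 + 30 + 29
= 241
(Predicted positive: 64, predicted negative: 177)

241


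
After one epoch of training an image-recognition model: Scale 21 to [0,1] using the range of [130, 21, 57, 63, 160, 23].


min=21, max=160
(21-21)/(160-21) = 0/139 = 0.0

0.0


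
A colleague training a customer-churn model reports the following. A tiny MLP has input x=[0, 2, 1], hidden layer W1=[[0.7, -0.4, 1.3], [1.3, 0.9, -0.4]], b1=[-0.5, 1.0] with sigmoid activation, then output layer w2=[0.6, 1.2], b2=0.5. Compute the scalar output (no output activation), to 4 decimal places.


z1[0] = (0.7)·(0) + (-0.4)·(2) + (1.3)·(1) - 0.5 = 0.0
z1[1] = (1.3)·(0) + (0.9)·(2) + (-0.4)·(1) + 1.0 = 2.4
h = sigmoid(z1) = [0.5, 0.9168]
output = (0.6)·(0.5) + (1.2)·(0.9168) + 0.5 = 1.9002

1.9002


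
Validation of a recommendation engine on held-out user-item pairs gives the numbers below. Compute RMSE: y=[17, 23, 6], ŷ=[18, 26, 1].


MSE = 35/3 = 11.6667
RMSE = √(35/3) = 3.4157

3.4157


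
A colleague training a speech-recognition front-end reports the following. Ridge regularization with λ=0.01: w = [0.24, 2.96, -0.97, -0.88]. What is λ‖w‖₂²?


‖w‖₂² = (0.24)² + (2.96)² + (-0.97)² + (-0.88)²
     = 0.0576 + 8.7616 + 0.9409 + 0.7744
     = 10.5345
λ·‖w‖₂² = 0.01·10.5345 = 0.105345

0.105345


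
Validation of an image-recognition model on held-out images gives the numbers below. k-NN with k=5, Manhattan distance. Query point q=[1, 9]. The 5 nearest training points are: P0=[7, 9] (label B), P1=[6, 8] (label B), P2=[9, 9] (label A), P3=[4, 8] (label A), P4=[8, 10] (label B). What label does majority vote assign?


d(q,P0) = 6  (label B)
d(q,P1) = 6  (label B)
d(q,P2) = 8  (label A)
d(q,P3) = 4  (label A)
d(q,P4) = 8  (label B)
Votes: A=2, B=3
Majority → B

B


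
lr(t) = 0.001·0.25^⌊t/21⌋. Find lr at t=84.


n_drops = ⌊84/21⌋ = 4
lr = 0.001·0.25^4 = 0.001·0.00390625 = 0.00000390625

0.00000390625


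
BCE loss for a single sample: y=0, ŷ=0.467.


BCE = -[y·ln(p) + (1-y)·ln(1-p)]
= -0 - 1·ln(1-0.467)
= -ln(0.533) = 0.6292

0.6292


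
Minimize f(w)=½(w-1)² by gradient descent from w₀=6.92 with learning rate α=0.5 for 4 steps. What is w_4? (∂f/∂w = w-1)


step 1: grad = 6.92-1 = 5.92; w = 6.92 - 0.5·(5.92) = 3.96
step 2: grad = 3.96-1 = 2.96; w = 3.96 - 0.5·(2.96) = 2.48
step 3: grad = 2.48-1 = 1.48; w = 2.48 - 0.5·(1.48) = 1.74
step 4: grad = 1.74-1 = 0.74; w = 1.74 - 0.5·(0.74) = 1.37

1.37


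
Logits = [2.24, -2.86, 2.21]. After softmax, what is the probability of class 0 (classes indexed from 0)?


Exponentials: e^2.24=9.3933, e^-2.86=0.0573, e^2.21=9.1157
Sum = 18.5663
Softmax = [0.5059, 0.0031, 0.491]
p[0] = 9.3933/18.5663 = 0.5059

0.5059


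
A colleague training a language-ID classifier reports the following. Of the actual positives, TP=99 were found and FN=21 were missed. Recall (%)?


Recall = TP/(TP+FN)
= 99/(99+21)
= 99/120 = 82.5%

82.5%


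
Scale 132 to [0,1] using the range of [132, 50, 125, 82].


min=50, max=132
(132-50)/(132-50) = 82/82 = 1.0

1.0


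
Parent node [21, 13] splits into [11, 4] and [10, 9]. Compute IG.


Parent = [21, 13], H_parent = 0.9597
H_left = 0.8366 (n=15), H_right = 0.998 (n=19)
H_children = (15/34)·0.8366 + (19/34)·0.998 = 0.9268
IG = 0.9597 - 0.9268 = 0.0329

0.0329


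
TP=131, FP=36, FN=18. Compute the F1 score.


Precision = 131/167 = 0.7844
Recall = 131/149 = 0.8792
F1 = 2·P·R/(P+R) = 2·TP/(2·TP+FP+FN) = 262/(262+36+18) = 262/316 = 0.8291

0.8291


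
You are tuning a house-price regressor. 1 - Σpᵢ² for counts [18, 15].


Probabilities: [18/33, 15/33] ≈ [0.5455, 0.4545]
Σpᵢ² = (324 + 225)/33² = 549/1089
Gini = 1 - Σpᵢ² = 1 - 549/1089 = 0.4959

0.4959


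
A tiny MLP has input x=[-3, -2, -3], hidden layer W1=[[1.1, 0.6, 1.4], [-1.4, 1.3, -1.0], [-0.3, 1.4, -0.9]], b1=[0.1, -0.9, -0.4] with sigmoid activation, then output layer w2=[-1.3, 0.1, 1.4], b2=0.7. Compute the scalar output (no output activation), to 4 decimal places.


z1[0] = (1.1)·(-3) + (0.6)·(-2) + (1.4)·(-3) + 0.1 = -8.6
z1[1] = (-1.4)·(-3) + (1.3)·(-2) + (-1.0)·(-3) - 0.9 = 3.7
z1[2] = (-0.3)·(-3) + (1.4)·(-2) + (-0.9)·(-3) - 0.4 = 0.4
h = sigmoid(z1) = [0.0002, 0.9759, 0.5987]
output = (-1.3)·(0.0002) + (0.1)·(0.9759) + (1.4)·(0.5987) + 0.7 = 1.6355

1.6355


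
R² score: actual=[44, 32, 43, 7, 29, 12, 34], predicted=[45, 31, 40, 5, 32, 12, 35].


ȳ = 28.7143
SS_res = Σ(y-ŷ)² = 25
SS_tot = Σ(y-ȳ)² = 1227.43
R² = 1 - SS_res/SS_tot = 1 - 0.0204 = 0.9796

0.9796


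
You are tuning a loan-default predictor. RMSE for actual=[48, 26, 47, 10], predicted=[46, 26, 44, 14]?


MSE = 29/4 = 7.25
RMSE = √(29/4) = 2.6926

2.6926


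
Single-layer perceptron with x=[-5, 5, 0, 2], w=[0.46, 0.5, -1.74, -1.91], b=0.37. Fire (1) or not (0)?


z = (-5)·(0.46) + (5)·(0.5) + (0)·(-1.74) + (2)·(-1.91) + 0.37
  = -3.25
step(z) = 0 (z<0)

0


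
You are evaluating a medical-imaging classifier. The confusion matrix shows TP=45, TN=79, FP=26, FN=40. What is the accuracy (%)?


Accuracy = (TP+TN)/(TP+TN+FP+FN)
= (45+79)/(190)
= 124/190 = 65.26%

65.26%


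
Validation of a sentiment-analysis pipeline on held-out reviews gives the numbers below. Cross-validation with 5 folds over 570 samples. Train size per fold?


Fold size = 570/5 = 114
Training per fold = 570 - 114 = 456

456


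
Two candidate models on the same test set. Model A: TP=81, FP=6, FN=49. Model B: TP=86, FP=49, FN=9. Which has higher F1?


Model A: P=81/87=0.931, R=81/130=0.6231, F1=2PR/(P+R)=2TP/(2TP+FP+FN)=162/217=0.7465
Model B: P=86/135=0.637, R=86/95=0.9053, F1=2PR/(P+R)=2TP/(2TP+FP+FN)=172/230=0.7478
0.7465 < 0.7478 → Model B

Model B


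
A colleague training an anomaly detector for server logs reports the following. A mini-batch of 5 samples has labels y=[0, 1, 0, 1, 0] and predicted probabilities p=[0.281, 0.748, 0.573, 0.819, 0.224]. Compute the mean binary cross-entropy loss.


L[0] = -ln(1-0.281) = -ln(0.719) = 0.3299
L[1] = -ln(0.748) = 0.2904
L[2] = -ln(1-0.573) = -ln(0.427) = 0.851
L[3] = -ln(0.819) = 0.1997
L[4] = -ln(1-0.224) = -ln(0.776) = 0.2536
mean = (0.3299 + 0.2904 + 0.851 + 0.1997 + 0.2536)/5 = 0.3849

0.3849


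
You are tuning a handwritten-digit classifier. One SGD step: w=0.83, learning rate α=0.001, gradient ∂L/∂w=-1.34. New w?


w_new = w - α·∇
= 0.83 - 0.001·-1.34
= 0.83 + 0.00134
= 0.83134

0.83134


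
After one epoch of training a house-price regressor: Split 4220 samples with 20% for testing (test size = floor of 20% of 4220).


Test = ⌊4220·20/100⌋ = 844
Train = 4220 - 844 = 3376

Train: 3376, Test: 844


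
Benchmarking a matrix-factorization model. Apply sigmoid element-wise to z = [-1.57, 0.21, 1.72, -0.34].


σ(-1.57) = 1/(1+e^1.57) = 0.1722
σ(0.21) = 1/(1+e^-0.21) = 0.5523
σ(1.72) = 1/(1+e^-1.72) = 0.8481
σ(-0.34) = 1/(1+e^0.34) = 0.4158
result = [0.1722, 0.5523, 0.8481, 0.4158]

[0.1722, 0.5523, 0.8481, 0.4158]


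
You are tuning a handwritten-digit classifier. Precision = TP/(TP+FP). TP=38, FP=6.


Precision = TP/(TP+FP)
= 38/(38+6)
= 38/44 = 86.36%

86.36%


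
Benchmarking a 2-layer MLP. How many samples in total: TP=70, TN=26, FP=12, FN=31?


Total = TP + TN + FP + FN
= 70 + 26 + 12 + 31
= 139
(Predicted positive: 82, predicted negative: 57)

139


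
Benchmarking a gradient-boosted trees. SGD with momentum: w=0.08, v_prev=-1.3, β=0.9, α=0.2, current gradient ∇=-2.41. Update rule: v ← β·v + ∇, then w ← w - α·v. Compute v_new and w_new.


v_new = 0.9·-1.3 - 2.41 = -1.17 - 2.41 = -3.58
w_new = 0.08 - 0.2·-3.58 = 0.08 + 0.716 = 0.796

v_new=-3.58, w_new=0.796


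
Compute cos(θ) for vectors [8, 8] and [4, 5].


A·B = 8·4 + 8·5 = 72
‖A‖ = √128 = 11.3137, ‖B‖ = √41 = 6.4031
cos = 72/(√128·√41) = 72/√5248 = 0.9939

0.9939


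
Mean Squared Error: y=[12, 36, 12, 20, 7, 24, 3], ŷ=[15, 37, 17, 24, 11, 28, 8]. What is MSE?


Squared errors: (12-15)²=9, (36-37)²=1, (12-17)²=25, (20-24)²=16, (7-11)²=16, (24-28)²=16, (3-8)²=25
Sum = 108
MSE = 108/7 = 108/7

108/7


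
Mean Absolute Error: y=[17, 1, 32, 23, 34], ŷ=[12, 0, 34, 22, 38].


Absolute errors: |17-12|=5, |1-0|=1, |32-34|=2, |23-22|=1, |34-38|=4
Sum = 13
MAE = 13/5 = 13/5

13/5


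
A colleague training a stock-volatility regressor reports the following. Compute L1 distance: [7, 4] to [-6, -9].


d = |7+ 6| + |4+ 9|
  = 13 + 13
  = 26

26


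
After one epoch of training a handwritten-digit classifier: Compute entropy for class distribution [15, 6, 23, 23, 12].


Probabilities: [15/79, 6/79, 23/79, 23/79, 12/79] ≈ [0.1899, 0.0759, 0.2911, 0.2911, 0.1519]
H = -((15/79)·log₂(15/79) + (6/79)·log₂(6/79) + (23/79)·log₂(23/79) + (23/79)·log₂(23/79) + (12/79)·log₂(12/79))
  = 2.1871 bits

2.1871 bits


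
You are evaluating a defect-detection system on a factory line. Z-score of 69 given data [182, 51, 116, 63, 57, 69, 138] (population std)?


μ = 96.5714, σ = 46.17
z = (69 - 96.5714)/46.17 = -0.5972

-0.5972


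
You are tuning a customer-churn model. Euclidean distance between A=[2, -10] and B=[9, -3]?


d = √((2-9)² + (-10+ 3)²)
  = √(49 + 49)
  = √98 = 9.8995

9.8995


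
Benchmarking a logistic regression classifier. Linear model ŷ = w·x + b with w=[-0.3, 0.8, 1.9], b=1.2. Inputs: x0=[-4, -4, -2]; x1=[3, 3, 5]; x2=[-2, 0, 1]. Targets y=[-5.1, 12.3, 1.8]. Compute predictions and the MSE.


ŷ0 = (-0.3)·(-4) + (0.8)·(-4) + (1.9)·(-2) + 1.2 = -4.6
ŷ1 = (-0.3)·(3) + (0.8)·(3) + (1.9)·(5) + 1.2 = 12.2
ŷ2 = (-0.3)·(-2) + (0.8)·(0) + (1.9)·(1) + 1.2 = 3.7
errors² = [0.25, 0.01, 3.61]
MSE = 3.8700/3 = 1.29

1.29


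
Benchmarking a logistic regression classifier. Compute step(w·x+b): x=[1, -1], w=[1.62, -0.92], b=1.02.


z = (1)·(1.62) + (-1)·(-0.92) + 1.02
  = 3.56
step(z) = 1 (z≥0)

1


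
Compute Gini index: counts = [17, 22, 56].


Probabilities: [17/95, 22/95, 56/95] ≈ [0.1789, 0.2316, 0.5895]
Σpᵢ² = (289 + 484 + 3136)/95² = 3909/9025
Gini = 1 - Σpᵢ² = 1 - 3909/9025 = 0.5669

0.5669


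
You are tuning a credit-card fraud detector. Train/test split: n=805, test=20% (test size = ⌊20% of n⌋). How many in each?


Test = ⌊805·20/100⌋ = 161
Train = 805 - 161 = 644

Train: 644, Test: 161


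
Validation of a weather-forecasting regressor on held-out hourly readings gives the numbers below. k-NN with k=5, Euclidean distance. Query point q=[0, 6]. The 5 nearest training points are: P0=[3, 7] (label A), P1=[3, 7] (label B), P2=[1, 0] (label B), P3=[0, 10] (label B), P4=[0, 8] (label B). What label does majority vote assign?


d(q,P0) = 3.1623  (label A)
d(q,P1) = 3.1623  (label B)
d(q,P2) = 6.0828  (label B)
d(q,P3) = 4.0  (label B)
d(q,P4) = 2.0  (label B)
Votes: A=1, B=4
Majority → B

B


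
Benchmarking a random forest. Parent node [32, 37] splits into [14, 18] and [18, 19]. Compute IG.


Parent = [32, 37], H_parent = 0.9962
H_left = 0.9887 (n=32), H_right = 0.9995 (n=37)
H_children = (32/69)·0.9887 + (37/69)·0.9995 = 0.9945
IG = 0.9962 - 0.9945 = 0.0017

0.0017


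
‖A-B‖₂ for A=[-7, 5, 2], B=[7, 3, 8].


d = √((-7-7)² + (5-3)² + (2-8)²)
  = √(196 + 4 + 36)
  = √236 = 15.3623

15.3623


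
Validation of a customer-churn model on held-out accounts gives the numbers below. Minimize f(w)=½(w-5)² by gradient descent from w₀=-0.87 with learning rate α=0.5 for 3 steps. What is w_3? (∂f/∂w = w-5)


step 1: grad = -0.87-5 = -5.87; w = -0.87 - 0.5·(-5.87) = 2.065
step 2: grad = 2.065-5 = -2.935; w = 2.065 - 0.5·(-2.935) = 3.5325
step 3: grad = 3.5325-5 = -1.4675; w = 3.5325 - 0.5·(-1.4675) = 4.26625

4.26625


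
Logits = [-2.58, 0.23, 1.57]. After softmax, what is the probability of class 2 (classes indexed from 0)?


Exponentials: e^-2.58=0.0758, e^0.23=1.2586, e^1.57=4.8066
Sum = 6.141
Softmax = [0.0123, 0.2049, 0.7827]
p[2] = 4.8066/6.141 = 0.7827

0.7827


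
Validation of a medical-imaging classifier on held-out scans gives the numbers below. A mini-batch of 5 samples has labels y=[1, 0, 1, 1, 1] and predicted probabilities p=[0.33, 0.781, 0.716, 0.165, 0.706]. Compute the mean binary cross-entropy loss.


L[0] = -ln(0.33) = 1.1087
L[1] = -ln(1-0.781) = -ln(0.219) = 1.5187
L[2] = -ln(0.716) = 0.3341
L[3] = -ln(0.165) = 1.8018
L[4] = -ln(0.706) = 0.3481
mean = (1.1087 + 1.5187 + 0.3341 + 1.8018 + 0.3481)/5 = 1.0223

1.0223


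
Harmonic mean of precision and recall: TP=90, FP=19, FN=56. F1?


Precision = 90/109 = 0.8257
Recall = 90/146 = 0.6164
F1 = 2·P·R/(P+R) = 2·TP/(2·TP+FP+FN) = 180/(180+19+56) = 180/255 = 0.7059

0.7059


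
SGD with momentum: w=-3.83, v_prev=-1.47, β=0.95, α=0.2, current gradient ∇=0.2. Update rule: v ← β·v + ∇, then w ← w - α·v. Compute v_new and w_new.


v_new = 0.95·-1.47 + 0.2 = -1.3965 + 0.2 = -1.1965
w_new = -3.83 - 0.2·-1.1965 = -3.83 + 0.2393 = -3.5907

v_new=-1.1965, w_new=-3.5907


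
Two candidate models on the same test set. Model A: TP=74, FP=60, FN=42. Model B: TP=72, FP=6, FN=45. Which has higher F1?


Model A: P=74/134=0.5522, R=74/116=0.6379, F1=2PR/(P+R)=2TP/(2TP+FP+FN)=148/250=0.592
Model B: P=72/78=0.9231, R=72/117=0.6154, F1=2PR/(P+R)=2TP/(2TP+FP+FN)=144/195=0.7385
0.592 < 0.7385 → Model B

Model B


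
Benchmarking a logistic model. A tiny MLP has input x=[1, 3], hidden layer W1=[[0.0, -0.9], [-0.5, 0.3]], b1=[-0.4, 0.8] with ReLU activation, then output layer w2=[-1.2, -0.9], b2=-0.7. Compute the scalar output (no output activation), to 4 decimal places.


z1[0] = (0.0)·(1) + (-0.9)·(3) - 0.4 = -3.1
z1[1] = (-0.5)·(1) + (0.3)·(3) + 0.8 = 1.2
h = ReLU(z1) = [0.0, 1.2]
output = (-1.2)·(0.0) + (-0.9)·(1.2) - 0.7 = -1.78

-1.78


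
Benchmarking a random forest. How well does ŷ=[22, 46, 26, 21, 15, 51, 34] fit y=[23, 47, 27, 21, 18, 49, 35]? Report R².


ȳ = 31.4286
SS_res = Σ(y-ŷ)² = 17
SS_tot = Σ(y-ȳ)² = 943.71
R² = 1 - SS_res/SS_tot = 1 - 0.018 = 0.982

0.982


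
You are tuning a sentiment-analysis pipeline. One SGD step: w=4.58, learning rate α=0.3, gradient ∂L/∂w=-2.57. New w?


w_new = w - α·∇
= 4.58 - 0.3·-2.57
= 4.58 + 0.771
= 5.351

5.351


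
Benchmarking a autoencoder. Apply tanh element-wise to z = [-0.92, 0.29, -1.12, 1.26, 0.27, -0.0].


tanh(-0.92) = -0.7259
tanh(0.29) = 0.2821
tanh(-1.12) = -0.8076
tanh(1.26) = 0.8511
tanh(0.27) = 0.2636
tanh(-0.0) = -0.0
result = [-0.7259, 0.2821, -0.8076, 0.8511, 0.2636, -0.0]

[-0.7259, 0.2821, -0.8076, 0.8511, 0.2636, -0.0]


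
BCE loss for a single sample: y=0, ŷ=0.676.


BCE = -[y·ln(p) + (1-y)·ln(1-p)]
= -0 - 1·ln(1-0.676)
= -ln(0.324) = 1.127

1.127


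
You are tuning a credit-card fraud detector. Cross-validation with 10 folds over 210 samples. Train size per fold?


Fold size = 210/10 = 21
Training per fold = 210 - 21 = 189

189


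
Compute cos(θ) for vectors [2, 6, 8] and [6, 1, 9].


A·B = 2·6 + 6·1 + 8·9 = 90
‖A‖ = √104 = 10.198, ‖B‖ = √118 = 10.8628
cos = 90/(√104·√118) = 90/√12272 = 0.8124

0.8124


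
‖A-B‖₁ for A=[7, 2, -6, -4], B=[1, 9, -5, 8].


d = |7-1| + |2-9| + |-6+ 5| + |-4-8|
  = 6 + 7 + 1 + 12
  = 26

26


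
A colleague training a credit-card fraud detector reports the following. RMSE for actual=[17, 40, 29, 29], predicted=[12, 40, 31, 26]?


MSE = 38/4 = 9.5
RMSE = √(38/4) = 3.0822

3.0822


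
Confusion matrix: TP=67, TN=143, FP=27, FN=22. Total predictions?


Total = TP + TN + FP + FN
= 67 + 143 + 27 + 22
= 259
(Predicted positive: 94, predicted negative: 165)

259


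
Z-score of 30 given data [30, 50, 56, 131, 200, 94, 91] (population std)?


μ = 93.1429, σ = 53.5655
z = (30 - 93.1429)/53.5655 = -1.1788

-1.1788


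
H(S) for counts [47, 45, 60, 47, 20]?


Probabilities: [47/219, 45/219, 60/219, 47/219, 20/219] ≈ [0.2146, 0.2055, 0.274, 0.2146, 0.0913]
H = -((47/219)·log₂(47/219) + (45/219)·log₂(45/219) + (60/219)·log₂(60/219) + (47/219)·log₂(47/219) + (20/219)·log₂(20/219))
  = 2.2491 bits

2.2491 bits


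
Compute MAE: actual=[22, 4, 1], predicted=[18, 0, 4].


Absolute errors: |22-18|=4, |4-0|=4, |1-4|=3
Sum = 11
MAE = 11/3 = 11/3

11/3


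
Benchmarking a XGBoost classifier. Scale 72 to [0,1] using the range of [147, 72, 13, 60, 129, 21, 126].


min=13, max=147
(72-13)/(147-13) = 59/134 = 0.4403

0.4403


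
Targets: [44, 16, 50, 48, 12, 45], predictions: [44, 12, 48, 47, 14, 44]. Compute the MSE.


Squared errors: (44-44)²=0, (16-12)²=16, (50-48)²=4, (48-47)²=1, (12-14)²=4, (45-44)²=1
Sum = 26
MSE = 26/6 = 13/3

13/3


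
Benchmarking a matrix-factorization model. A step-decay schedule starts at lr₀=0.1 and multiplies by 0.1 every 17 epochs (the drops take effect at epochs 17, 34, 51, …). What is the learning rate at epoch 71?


n_drops = ⌊71/17⌋ = 4
lr = 0.1·0.1^4 = 0.1·0.0001 = 0.00001

0.00001


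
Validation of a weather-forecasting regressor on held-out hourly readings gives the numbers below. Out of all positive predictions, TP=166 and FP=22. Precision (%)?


Precision = TP/(TP+FP)
= 166/(166+22)
= 166/188 = 88.3%

88.3%


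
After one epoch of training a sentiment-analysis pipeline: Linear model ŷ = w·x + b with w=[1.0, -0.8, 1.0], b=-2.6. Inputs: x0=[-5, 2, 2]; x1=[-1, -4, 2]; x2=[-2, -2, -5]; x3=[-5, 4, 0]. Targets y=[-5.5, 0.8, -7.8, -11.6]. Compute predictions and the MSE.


ŷ0 = (1.0)·(-5) + (-0.8)·(2) + (1.0)·(2) - 2.6 = -7.2
ŷ1 = (1.0)·(-1) + (-0.8)·(-4) + (1.0)·(2) - 2.6 = 1.6
ŷ2 = (1.0)·(-2) + (-0.8)·(-2) + (1.0)·(-5) - 2.6 = -8.0
ŷ3 = (1.0)·(-5) + (-0.8)·(4) + (1.0)·(0) - 2.6 = -10.8
errors² = [2.89, 0.64, 0.04, 0.64]
MSE = 4.2100/4 = 1.0525

1.0525


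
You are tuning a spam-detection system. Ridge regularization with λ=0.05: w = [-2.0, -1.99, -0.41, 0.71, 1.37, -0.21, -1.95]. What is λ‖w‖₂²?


‖w‖₂² = (-2.0)² + (-1.99)² + (-0.41)² + (0.71)² + (1.37)² + (-0.21)² + (-1.95)²
     = 4 + 3.9601 + 0.1681 + 0.5041 + 1.8769 + 0.0441 + 3.8025
     = 14.3558
λ·‖w‖₂² = 0.05·14.3558 = 0.71779

0.71779


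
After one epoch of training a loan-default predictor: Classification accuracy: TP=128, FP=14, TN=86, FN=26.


Accuracy = (TP+TN)/(TP+TN+FP+FN)
= (128+86)/(254)
= 214/254 = 84.25%

84.25%


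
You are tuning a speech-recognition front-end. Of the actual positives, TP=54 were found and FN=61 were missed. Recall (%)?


Recall = TP/(TP+FN)
= 54/(54+61)
= 54/115 = 46.96%

46.96%


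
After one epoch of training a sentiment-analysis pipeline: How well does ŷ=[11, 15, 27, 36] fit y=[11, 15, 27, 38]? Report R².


ȳ = 22.75
SS_res = Σ(y-ŷ)² = 4
SS_tot = Σ(y-ȳ)² = 448.75
R² = 1 - SS_res/SS_tot = 1 - 0.0089 = 0.9911

0.9911


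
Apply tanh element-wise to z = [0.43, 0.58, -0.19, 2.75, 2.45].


tanh(0.43) = 0.4053
tanh(0.58) = 0.5227
tanh(-0.19) = -0.1877
tanh(2.75) = 0.9919
tanh(2.45) = 0.9852
result = [0.4053, 0.5227, -0.1877, 0.9919, 0.9852]

[0.4053, 0.5227, -0.1877, 0.9919, 0.9852]


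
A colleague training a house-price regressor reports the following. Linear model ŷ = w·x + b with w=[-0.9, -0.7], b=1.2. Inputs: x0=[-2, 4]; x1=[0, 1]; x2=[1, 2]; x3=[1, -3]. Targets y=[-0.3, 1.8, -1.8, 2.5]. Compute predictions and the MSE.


ŷ0 = (-0.9)·(-2) + (-0.7)·(4) + 1.2 = 0.2
ŷ1 = (-0.9)·(0) + (-0.7)·(1) + 1.2 = 0.5
ŷ2 = (-0.9)·(1) + (-0.7)·(2) + 1.2 = -1.1
ŷ3 = (-0.9)·(1) + (-0.7)·(-3) + 1.2 = 2.4
errors² = [0.25, 1.69, 0.49, 0.01]
MSE = 2.4400/4 = 0.61

0.61


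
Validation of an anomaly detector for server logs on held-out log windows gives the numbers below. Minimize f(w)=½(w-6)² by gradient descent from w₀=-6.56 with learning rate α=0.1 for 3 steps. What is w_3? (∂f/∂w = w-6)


step 1: grad = -6.56-6 = -12.56; w = -6.56 - 0.1·(-12.56) = -5.304
step 2: grad = -5.304-6 = -11.304; w = -5.304 - 0.1·(-11.304) = -4.1736
step 3: grad = -4.1736-6 = -10.1736; w = -4.1736 - 0.1·(-10.1736) = -3.15624

-3.15624


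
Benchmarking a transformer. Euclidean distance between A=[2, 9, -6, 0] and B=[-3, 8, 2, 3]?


d = √((2+ 3)² + (9-8)² + (-6-2)² + (0-3)²)
  = √(25 + 1 + 64 + 9)
  = √99 = 9.9499

9.9499


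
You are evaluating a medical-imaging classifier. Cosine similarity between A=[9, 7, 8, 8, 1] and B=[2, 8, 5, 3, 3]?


A·B = 9·2 + 7·8 + 8·5 + 8·3 + 1·3 = 141
‖A‖ = √259 = 16.0935, ‖B‖ = √111 = 10.5357
cos = 141/(√259·√111) = 141/√28749 = 0.8316

0.8316


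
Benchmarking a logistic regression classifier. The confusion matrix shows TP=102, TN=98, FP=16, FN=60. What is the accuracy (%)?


Accuracy = (TP+TN)/(TP+TN+FP+FN)
= (102+98)/(276)
= 200/276 = 72.46%

72.46%


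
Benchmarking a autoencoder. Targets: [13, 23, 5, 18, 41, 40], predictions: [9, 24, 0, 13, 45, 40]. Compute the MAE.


Absolute errors: |13-9|=4, |23-24|=1, |5-0|=5, |18-13|=5, |41-45|=4, |40-40|=0
Sum = 19
MAE = 19/6 = 19/6

19/6


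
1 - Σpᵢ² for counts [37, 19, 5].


Probabilities: [37/61, 19/61, 5/61] ≈ [0.6066, 0.3115, 0.082]
Σpᵢ² = (1369 + 361 + 25)/61² = 1755/3721
Gini = 1 - Σpᵢ² = 1 - 1755/3721 = 0.5284

0.5284


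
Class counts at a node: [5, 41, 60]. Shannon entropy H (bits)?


Probabilities: [5/106, 41/106, 60/106] ≈ [0.0472, 0.3868, 0.566]
H = -((5/106)·log₂(5/106) + (41/106)·log₂(41/106) + (60/106)·log₂(60/106))
  = 1.2026 bits

1.2026 bits


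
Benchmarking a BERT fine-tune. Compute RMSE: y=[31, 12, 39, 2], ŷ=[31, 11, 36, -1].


MSE = 19/4 = 4.75
RMSE = √(19/4) = 2.1794

2.1794


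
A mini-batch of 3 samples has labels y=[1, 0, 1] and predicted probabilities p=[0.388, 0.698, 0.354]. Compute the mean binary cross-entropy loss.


L[0] = -ln(0.388) = 0.9467
L[1] = -ln(1-0.698) = -ln(0.302) = 1.1973
L[2] = -ln(0.354) = 1.0385
mean = (0.9467 + 1.1973 + 1.0385)/3 = 1.0608

1.0608


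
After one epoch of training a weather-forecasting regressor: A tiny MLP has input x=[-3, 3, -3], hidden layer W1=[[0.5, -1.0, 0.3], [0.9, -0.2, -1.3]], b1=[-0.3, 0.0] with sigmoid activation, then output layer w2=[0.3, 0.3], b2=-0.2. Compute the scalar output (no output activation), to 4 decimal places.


z1[0] = (0.5)·(-3) + (-1.0)·(3) + (0.3)·(-3) - 0.3 = -5.7
z1[1] = (0.9)·(-3) + (-0.2)·(3) + (-1.3)·(-3) + 0.0 = 0.6
h = sigmoid(z1) = [0.0033, 0.6457]
output = (0.3)·(0.0033) + (0.3)·(0.6457) - 0.2 = -0.0053

-0.0053


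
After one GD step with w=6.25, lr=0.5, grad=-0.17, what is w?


w_new = w - α·∇
= 6.25 - 0.5·-0.17
= 6.25 + 0.085
= 6.335

6.335


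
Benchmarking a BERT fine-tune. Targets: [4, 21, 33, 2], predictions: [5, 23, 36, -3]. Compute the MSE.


Squared errors: (4-5)²=1, (21-23)²=4, (33-36)²=9, (2+ 3)²=25
Sum = 39
MSE = 39/4 = 39/4

39/4
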